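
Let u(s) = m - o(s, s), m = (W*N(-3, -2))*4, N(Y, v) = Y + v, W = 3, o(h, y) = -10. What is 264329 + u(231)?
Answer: 264279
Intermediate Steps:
m = -60 (m = (3*(-3 - 2))*4 = (3*(-5))*4 = -15*4 = -60)
u(s) = -50 (u(s) = -60 - 1*(-10) = -60 + 10 = -50)
264329 + u(231) = 264329 - 50 = 264279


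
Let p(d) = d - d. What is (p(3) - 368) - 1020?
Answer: -1388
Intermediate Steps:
p(d) = 0
(p(3) - 368) - 1020 = (0 - 368) - 1020 = -368 - 1020 = -1388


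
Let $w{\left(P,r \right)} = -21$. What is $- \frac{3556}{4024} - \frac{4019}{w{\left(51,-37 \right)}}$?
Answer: $\frac{4024445}{21126} \approx 190.5$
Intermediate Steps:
$- \frac{3556}{4024} - \frac{4019}{w{\left(51,-37 \right)}} = - \frac{3556}{4024} - \frac{4019}{-21} = \left(-3556\right) \frac{1}{4024} - - \frac{4019}{21} = - \frac{889}{1006} + \frac{4019}{21} = \frac{4024445}{21126}$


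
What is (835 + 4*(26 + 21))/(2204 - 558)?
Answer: 1023/1646 ≈ 0.62151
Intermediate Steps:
(835 + 4*(26 + 21))/(2204 - 558) = (835 + 4*47)/1646 = (835 + 188)*(1/1646) = 1023*(1/1646) = 1023/1646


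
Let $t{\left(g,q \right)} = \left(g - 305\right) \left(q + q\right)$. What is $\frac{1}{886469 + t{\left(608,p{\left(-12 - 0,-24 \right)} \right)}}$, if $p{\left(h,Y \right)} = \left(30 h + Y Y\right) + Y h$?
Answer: $\frac{1}{1191893} \approx 8.39 \cdot 10^{-7}$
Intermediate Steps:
$p{\left(h,Y \right)} = Y^{2} + 30 h + Y h$ ($p{\left(h,Y \right)} = \left(30 h + Y^{2}\right) + Y h = \left(Y^{2} + 30 h\right) + Y h = Y^{2} + 30 h + Y h$)
$t{\left(g,q \right)} = 2 q \left(-305 + g\right)$ ($t{\left(g,q \right)} = \left(-305 + g\right) 2 q = 2 q \left(-305 + g\right)$)
$\frac{1}{886469 + t{\left(608,p{\left(-12 - 0,-24 \right)} \right)}} = \frac{1}{886469 + 2 \left(\left(-24\right)^{2} + 30 \left(-12 - 0\right) - 24 \left(-12 - 0\right)\right) \left(-305 + 608\right)} = \frac{1}{886469 + 2 \left(576 + 30 \left(-12 + 0\right) - 24 \left(-12 + 0\right)\right) 303} = \frac{1}{886469 + 2 \left(576 + 30 \left(-12\right) - -288\right) 303} = \frac{1}{886469 + 2 \left(576 - 360 + 288\right) 303} = \frac{1}{886469 + 2 \cdot 504 \cdot 303} = \frac{1}{886469 + 305424} = \frac{1}{1191893}$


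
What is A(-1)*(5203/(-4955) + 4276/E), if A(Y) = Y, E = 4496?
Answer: 551277/5569420 ≈ 0.098983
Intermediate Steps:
A(-1)*(5203/(-4955) + 4276/E) = -(5203/(-4955) + 4276/4496) = -(5203*(-1/4955) + 4276*(1/4496)) = -(-5203/4955 + 1069/1124) = -1*(-551277/5569420) = 551277/5569420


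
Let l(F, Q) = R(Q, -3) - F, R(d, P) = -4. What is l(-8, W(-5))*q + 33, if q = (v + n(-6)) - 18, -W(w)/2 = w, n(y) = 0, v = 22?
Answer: 49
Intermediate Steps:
W(w) = -2*w
q = 4 (q = (22 + 0) - 18 = 22 - 18 = 4)
l(F, Q) = -4 - F
l(-8, W(-5))*q + 33 = (-4 - 1*(-8))*4 + 33 = (-4 + 8)*4 + 33 = 4*4 + 33 = 16 + 33 = 49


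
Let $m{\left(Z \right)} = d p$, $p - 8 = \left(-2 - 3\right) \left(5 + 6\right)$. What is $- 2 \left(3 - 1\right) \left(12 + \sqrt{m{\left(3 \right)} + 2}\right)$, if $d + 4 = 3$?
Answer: $-76$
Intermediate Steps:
$d = -1$ ($d = -4 + 3 = -1$)
$p = -47$ ($p = 8 + \left(-2 - 3\right) \left(5 + 6\right) = 8 - 55 = -47$)
$m{\left(Z \right)} = 47$ ($m{\left(Z \right)} = \left(-1\right) \left(-47\right) = 47$)
$- 2 \left(3 - 1\right) \left(12 + \sqrt{m{\left(3 \right)} + 2}\right) = - 2 \left(3 - 1\right) \left(12 + \sqrt{47 + 2}\right) = \left(-2\right) 2 \left(12 + \sqrt{49}\right) = - 4 \left(12 + 7\right) = \left(-4\right) 19 = -76$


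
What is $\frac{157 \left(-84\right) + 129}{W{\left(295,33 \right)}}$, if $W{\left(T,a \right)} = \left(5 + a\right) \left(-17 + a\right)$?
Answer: $- \frac{13059}{608} \approx -21.479$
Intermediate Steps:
$W{\left(T,a \right)} = \left(-17 + a\right) \left(5 + a\right)$
$\frac{157 \left(-84\right) + 129}{W{\left(295,33 \right)}} = \frac{157 \left(-84\right) + 129}{-85 + 33^{2} - 396} = \frac{-13188 + 129}{-85 + 1089 - 396} = - \frac{13059}{608}$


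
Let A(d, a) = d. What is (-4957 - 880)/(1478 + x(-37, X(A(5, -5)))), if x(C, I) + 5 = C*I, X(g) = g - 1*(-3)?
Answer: -5837/1177 ≈ -4.9592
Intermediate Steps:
X(g) = 3 + g (X(g) = g + 3 = 3 + g)
x(C, I) = -5 + C*I
(-4957 - 880)/(1478 + x(-37, X(A(5, -5)))) = (-4957 - 880)/(1478 + (-5 - 37*(3 + 5))) = -5837/(1478 + (-5 - 37*8)) = -5837/(1478 + (-5 - 296)) = -5837/(1478 - 301) = -5837/1177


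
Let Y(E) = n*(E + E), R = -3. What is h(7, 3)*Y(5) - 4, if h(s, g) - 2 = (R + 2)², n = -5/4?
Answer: -83/2 ≈ -41.500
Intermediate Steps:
n = -5/4 (n = -5*¼ = -5/4 ≈ -1.2500)
h(s, g) = 3 (h(s, g) = 2 + (-3 + 2)² = 2 + (-1)² = 2 + 1 = 3)
Y(E) = -5*E/2 (Y(E) = -5*(E + E)/4 = -5*E/2)
h(7, 3)*Y(5) - 4 = 3*(-5/2*5) - 4 = 3*(-25/2) - 4 = -75/2 - 4 = -83/2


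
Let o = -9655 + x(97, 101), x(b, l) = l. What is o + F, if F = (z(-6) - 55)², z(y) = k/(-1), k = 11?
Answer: -5198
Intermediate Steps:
z(y) = -11 (z(y) = 11/(-1) = 11*(-1) = -11)
o = -9554 (o = -9655 + 101 = -9554)
F = 4356 (F = (-11 - 55)² = (-66)² = 4356)
o + F = -9554 + 4356 = -5198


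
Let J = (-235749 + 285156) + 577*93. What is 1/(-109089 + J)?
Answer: -1/6021 ≈ -0.00016609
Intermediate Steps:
J = 103068 (J = 49407 + 53661 = 103068)
1/(-109089 + J) = 1/(-109089 + 103068) = 1/(-6021) = -1/6021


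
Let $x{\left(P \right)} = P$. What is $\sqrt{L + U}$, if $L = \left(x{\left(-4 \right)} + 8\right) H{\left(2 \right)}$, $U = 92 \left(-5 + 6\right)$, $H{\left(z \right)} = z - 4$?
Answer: $2 \sqrt{21} \approx 9.1651$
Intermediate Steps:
$H{\left(z \right)} = -4 + z$
$U = 92$ ($U = 92 \cdot 1 = 92$)
$L = -8$ ($L = \left(-4 + 8\right) \left(-4 + 2\right) = 4 \left(-2\right) = -8$)
$\sqrt{L + U} = \sqrt{-8 + 92} = \sqrt{84} = 2 \sqrt{21}$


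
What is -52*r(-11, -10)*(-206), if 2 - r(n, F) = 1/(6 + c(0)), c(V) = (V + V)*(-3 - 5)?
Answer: 58916/3 ≈ 19639.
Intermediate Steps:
c(V) = -16*V (c(V) = (2*V)*(-8) = -16*V)
r(n, F) = 11/6 (r(n, F) = 2 - 1/(6 - 16*0) = 2 - 1/(6 + 0) = 2 - 1/6 = 2 - 1*⅙ = 2 - ⅙ = 11/6)
-52*r(-11, -10)*(-206) = -52*11/6*(-206) = -286/3*(-206) = 58916/3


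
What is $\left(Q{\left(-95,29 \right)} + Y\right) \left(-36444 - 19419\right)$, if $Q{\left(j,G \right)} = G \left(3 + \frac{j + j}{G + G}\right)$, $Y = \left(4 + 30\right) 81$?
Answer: $-153399798$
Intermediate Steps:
$Y = 2754$ ($Y = 34 \cdot 81 = 2754$)
$Q{\left(j,G \right)} = G \left(3 + \frac{j}{G}\right)$ ($Q{\left(j,G \right)} = G \left(3 + \frac{2 j}{2 G}\right) = G \left(3 + 2 j \frac{1}{2 G}\right) = G \left(3 + \frac{j}{G}\right)$)
$\left(Q{\left(-95,29 \right)} + Y\right) \left(-36444 - 19419\right) = \left(\left(-95 + 3 \cdot 29\right) + 2754\right) \left(-36444 - 19419\right) = \left(\left(-95 + 87\right) + 2754\right) \left(-55863\right) = \left(-8 + 2754\right) \left(-55863\right) = 2746 \left(-55863\right) = -153399798$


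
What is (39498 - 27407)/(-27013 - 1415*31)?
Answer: -12091/70878 ≈ -0.17059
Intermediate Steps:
(39498 - 27407)/(-27013 - 1415*31) = 12091/(-27013 - 43865) = 12091/(-70878) = 12091*(-1/70878) = -12091/70878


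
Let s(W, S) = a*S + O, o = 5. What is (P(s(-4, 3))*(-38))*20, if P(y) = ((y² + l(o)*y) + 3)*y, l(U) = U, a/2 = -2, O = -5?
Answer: 2674440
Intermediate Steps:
a = -4 (a = 2*(-2) = -4)
s(W, S) = -5 - 4*S (s(W, S) = -4*S - 5 = -5 - 4*S)
P(y) = y*(3 + y² + 5*y) (P(y) = ((y² + 5*y) + 3)*y = (3 + y² + 5*y)*y = y*(3 + y² + 5*y))
(P(s(-4, 3))*(-38))*20 = (((-5 - 4*3)*(3 + (-5 - 4*3)² + 5*(-5 - 4*3)))*(-38))*20 = (((-5 - 12)*(3 + (-5 - 12)² + 5*(-5 - 12)))*(-38))*20 = (-17*(3 + (-17)² + 5*(-17))*(-38))*20 = (-17*(3 + 289 - 85)*(-38))*20 = (-17*207*(-38))*20 = -3519*(-38)*20 = 133722*20 = 2674440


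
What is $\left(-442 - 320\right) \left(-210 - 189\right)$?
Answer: $304038$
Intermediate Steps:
$\left(-442 - 320\right) \left(-210 - 189\right) = \left(-762\right) \left(-399\right) = 304038$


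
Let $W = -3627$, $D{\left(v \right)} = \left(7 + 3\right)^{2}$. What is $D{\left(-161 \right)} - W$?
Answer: $3727$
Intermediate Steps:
$D{\left(v \right)} = 100$ ($D{\left(v \right)} = 10^{2} = 100$)
$D{\left(-161 \right)} - W = 100 - -3627 = 100 + 3627 = 3727$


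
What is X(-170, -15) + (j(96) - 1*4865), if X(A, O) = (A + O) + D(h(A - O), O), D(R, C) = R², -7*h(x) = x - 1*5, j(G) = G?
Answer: -217146/49 ≈ -4431.5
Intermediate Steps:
h(x) = 5/7 - x/7 (h(x) = -(x - 1*5)/7 = -(x - 5)/7 = -(-5 + x)/7 = 5/7 - x/7)
X(A, O) = A + O + (5/7 - A/7 + O/7)² (X(A, O) = (A + O) + (5/7 - (A - O)/7)² = (A + O) + (5/7 + (-A/7 + O/7))² = (A + O) + (5/7 - A/7 + O/7)² = A + O + (5/7 - A/7 + O/7)²)
X(-170, -15) + (j(96) - 1*4865) = (-170 - 15 + (-5 - 170 - 1*(-15))²/49) + (96 - 1*4865) = (-170 - 15 + (-5 - 170 + 15)²/49) + (96 - 4865) = (-170 - 15 + (1/49)*(-160)²) - 4769 = (-170 - 15 + (1/49)*25600) - 4769 = (-170 - 15 + 25600/49) - 4769 = 16535/49 - 4769 = -217146/49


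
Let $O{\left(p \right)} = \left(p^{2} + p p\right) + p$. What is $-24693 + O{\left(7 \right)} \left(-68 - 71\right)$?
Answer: $-39288$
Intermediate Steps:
$O{\left(p \right)} = p + 2 p^{2}$ ($O{\left(p \right)} = \left(p^{2} + p^{2}\right) + p = 2 p^{2} + p = p + 2 p^{2}$)
$-24693 + O{\left(7 \right)} \left(-68 - 71\right) = -24693 + 7 \left(1 + 2 \cdot 7\right) \left(-68 - 71\right) = -24693 + 7 \left(1 + 14\right) \left(-139\right) = -24693 + 7 \cdot 15 \left(-139\right) = -24693 + 105 \left(-139\right) = -24693 - 14595 = -39288$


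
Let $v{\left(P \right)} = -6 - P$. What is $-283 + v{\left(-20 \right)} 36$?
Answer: $221$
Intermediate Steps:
$-283 + v{\left(-20 \right)} 36 = -283 + \left(-6 - -20\right) 36 = -283 + \left(-6 + 20\right) 36 = -283 + 14 \cdot 36 = -283 + 504 = 221$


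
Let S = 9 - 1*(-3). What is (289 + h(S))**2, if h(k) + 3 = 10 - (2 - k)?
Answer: 93636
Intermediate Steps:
S = 12 (S = 9 + 3 = 12)
h(k) = 5 + k (h(k) = -3 + (10 - (2 - k)) = -3 + (10 + (-2 + k)) = -3 + (8 + k) = 5 + k)
(289 + h(S))**2 = (289 + (5 + 12))**2 = (289 + 17)**2 = 306**2 = 93636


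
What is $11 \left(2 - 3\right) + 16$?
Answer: $5$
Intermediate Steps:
$11 \left(2 - 3\right) + 16 = 11 \left(-1\right) + 16 = -11 + 16 = 5$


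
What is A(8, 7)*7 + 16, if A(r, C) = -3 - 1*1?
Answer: -12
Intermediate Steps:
A(r, C) = -4 (A(r, C) = -3 - 1 = -4)
A(8, 7)*7 + 16 = -4*7 + 16 = -28 + 16 = -12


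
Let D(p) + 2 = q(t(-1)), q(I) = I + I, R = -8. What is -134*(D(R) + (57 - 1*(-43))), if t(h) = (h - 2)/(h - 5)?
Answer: -13266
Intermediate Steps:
t(h) = (-2 + h)/(-5 + h)
q(I) = 2*I
D(p) = -1 (D(p) = -2 + 2*((-2 - 1)/(-5 - 1)) = -2 + 2*(-3/(-6)) = -2 + 2*(-⅙*(-3)) = -2 + 2*(½) = -2 + 1 = -1)
-134*(D(R) + (57 - 1*(-43))) = -134*(-1 + (57 - 1*(-43))) = -134*(-1 + (57 + 43)) = -134*(-1 + 100) = -134*99 = -13266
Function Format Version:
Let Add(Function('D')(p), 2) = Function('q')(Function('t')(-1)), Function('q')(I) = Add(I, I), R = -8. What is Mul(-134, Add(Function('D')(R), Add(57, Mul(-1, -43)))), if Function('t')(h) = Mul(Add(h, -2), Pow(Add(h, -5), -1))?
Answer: -13266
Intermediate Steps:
Function('t')(h) = Mul(Pow(Add(-5, h), -1), Add(-2, h)) (Function('t')(h) = Mul(Add(-2, h), Pow(Add(-5, h), -1)) = Mul(Pow(Add(-5, h), -1), Add(-2, h)))
Function('q')(I) = Mul(2, I)
Function('D')(p) = -1 (Function('D')(p) = Add(-2, Mul(2, Mul(Pow(Add(-5, -1), -1), Add(-2, -1)))) = Add(-2, Mul(2, Mul(Pow(-6, -1), -3))) = Add(-2, Mul(2, Mul(Rational(-1, 6), -3))) = Add(-2, Mul(2, Rational(1, 2))) = Add(-2, 1) = -1)
Mul(-134, Add(Function('D')(R), Add(57, Mul(-1, -43)))) = Mul(-134, Add(-1, Add(57, Mul(-1, -43)))) = Mul(-134, Add(-1, Add(57, 43))) = Mul(-134, Add(-1, 100)) = Mul(-134, 99) = -13266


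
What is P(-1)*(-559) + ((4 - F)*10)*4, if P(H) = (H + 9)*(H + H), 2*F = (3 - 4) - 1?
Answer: 9144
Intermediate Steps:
F = -1 (F = ((3 - 4) - 1)/2 = (-1 - 1)/2 = (½)*(-2) = -1)
P(H) = 2*H*(9 + H) (P(H) = (9 + H)*(2*H) = 2*H*(9 + H))
P(-1)*(-559) + ((4 - F)*10)*4 = (2*(-1)*(9 - 1))*(-559) + ((4 - 1*(-1))*10)*4 = (2*(-1)*8)*(-559) + ((4 + 1)*10)*4 = -16*(-559) + (5*10)*4 = 8944 + 50*4 = 8944 + 200 = 9144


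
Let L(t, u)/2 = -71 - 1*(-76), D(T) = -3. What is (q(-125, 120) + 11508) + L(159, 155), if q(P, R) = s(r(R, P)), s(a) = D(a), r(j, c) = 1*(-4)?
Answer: 11515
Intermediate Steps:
L(t, u) = 10 (L(t, u) = 2*(-71 - 1*(-76)) = 2*(-71 + 76) = 2*5 = 10)
r(j, c) = -4
s(a) = -3
q(P, R) = -3
(q(-125, 120) + 11508) + L(159, 155) = (-3 + 11508) + 10 = 11505 + 10 = 11515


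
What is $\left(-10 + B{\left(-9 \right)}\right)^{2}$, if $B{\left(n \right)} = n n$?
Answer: $5041$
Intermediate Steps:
$B{\left(n \right)} = n^{2}$
$\left(-10 + B{\left(-9 \right)}\right)^{2} = \left(-10 + \left(-9\right)^{2}\right)^{2} = \left(-10 + 81\right)^{2} = 71^{2} = 5041$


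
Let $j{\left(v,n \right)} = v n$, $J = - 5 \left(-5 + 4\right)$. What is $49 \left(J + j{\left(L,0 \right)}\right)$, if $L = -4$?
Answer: $245$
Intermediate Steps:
$J = 5$ ($J = \left(-5\right) \left(-1\right) = 5$)
$j{\left(v,n \right)} = n v$
$49 \left(J + j{\left(L,0 \right)}\right) = 49 \left(5 + 0 \left(-4\right)\right) = 49 \left(5 + 0\right) = 49 \cdot 5 = 245$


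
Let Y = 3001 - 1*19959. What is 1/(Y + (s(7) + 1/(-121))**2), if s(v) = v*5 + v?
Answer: -14641/222465517 ≈ -6.5812e-5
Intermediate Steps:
s(v) = 6*v (s(v) = 5*v + v = 6*v)
Y = -16958 (Y = 3001 - 19959 = -16958)
1/(Y + (s(7) + 1/(-121))**2) = 1/(-16958 + (6*7 + 1/(-121))**2) = 1/(-16958 + (42 + 1*(-1/121))**2) = 1/(-16958 + (42 - 1/121)**2) = 1/(-16958 + (5081/121)**2) = 1/(-16958 + 25816561/14641) = 1/(-222465517/14641) = -14641/222465517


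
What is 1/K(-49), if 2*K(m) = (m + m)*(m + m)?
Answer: 1/4802 ≈ 0.00020825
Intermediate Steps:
K(m) = 2*m² (K(m) = ((m + m)*(m + m))/2 = ((2*m)*(2*m))/2 = (4*m²)/2 = 2*m²)
1/K(-49) = 1/(2*(-49)²) = 1/(2*2401) = 1/4802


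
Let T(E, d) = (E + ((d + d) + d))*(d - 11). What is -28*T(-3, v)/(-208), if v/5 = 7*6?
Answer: 873411/52 ≈ 16796.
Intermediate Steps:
v = 210 (v = 5*(7*6) = 5*42 = 210)
T(E, d) = (-11 + d)*(E + 3*d) (T(E, d) = (E + (2*d + d))*(-11 + d) = (E + 3*d)*(-11 + d) = (-11 + d)*(E + 3*d))
-28*T(-3, v)/(-208) = -28*(-33*210 - 11*(-3) + 3*210**2 - 3*210)/(-208) = -28*(-6930 + 33 + 3*44100 - 630)*(-1)/208 = -28*(-6930 + 33 + 132300 - 630)*(-1)/208 = -3493644*(-1)/208 = -28*(-124773/208) = 873411/52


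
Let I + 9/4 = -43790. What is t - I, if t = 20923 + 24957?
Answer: 358689/4 ≈ 89672.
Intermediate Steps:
I = -175169/4 (I = -9/4 - 43790 = -175169/4 ≈ -43792.)
t = 45880
t - I = 45880 - 1*(-175169/4) = 45880 + 175169/4 = 358689/4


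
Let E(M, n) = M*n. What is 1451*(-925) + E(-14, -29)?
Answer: -1341769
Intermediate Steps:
1451*(-925) + E(-14, -29) = 1451*(-925) - 14*(-29) = -1342175 + 406 = -1341769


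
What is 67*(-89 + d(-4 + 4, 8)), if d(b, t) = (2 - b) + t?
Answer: -5293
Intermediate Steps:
d(b, t) = 2 + t - b
67*(-89 + d(-4 + 4, 8)) = 67*(-89 + (2 + 8 - (-4 + 4))) = 67*(-89 + (2 + 8 - 1*0)) = 67*(-89 + (2 + 8 + 0)) = 67*(-89 + 10) = 67*(-79) = -5293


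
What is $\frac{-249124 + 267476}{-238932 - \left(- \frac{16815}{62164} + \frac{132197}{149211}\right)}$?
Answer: $- \frac{170224941388608}{2216232043690271} \approx -0.076808$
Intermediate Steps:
$\frac{-249124 + 267476}{-238932 - \left(- \frac{16815}{62164} + \frac{132197}{149211}\right)} = \frac{18352}{-238932 - \frac{5708911343}{9275552604}} = \frac{18352}{- \frac{2216232043690271}{9275552604}} = 18352 \left(- \frac{9275552604}{2216232043690271}\right) = - \frac{170224941388608}{2216232043690271}$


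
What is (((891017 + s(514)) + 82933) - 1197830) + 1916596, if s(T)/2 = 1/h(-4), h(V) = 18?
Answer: 15234445/9 ≈ 1.6927e+6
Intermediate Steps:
s(T) = ⅑ (s(T) = 2/18 = 2*(1/18) = ⅑)
(((891017 + s(514)) + 82933) - 1197830) + 1916596 = (((891017 + ⅑) + 82933) - 1197830) + 1916596 = ((8019154/9 + 82933) - 1197830) + 1916596 = (8765551/9 - 1197830) + 1916596 = -2014919/9 + 1916596 = 15234445/9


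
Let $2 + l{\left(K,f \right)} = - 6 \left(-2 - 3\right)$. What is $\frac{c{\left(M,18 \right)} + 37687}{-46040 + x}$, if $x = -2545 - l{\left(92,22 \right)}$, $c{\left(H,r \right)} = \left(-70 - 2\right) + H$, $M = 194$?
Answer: $- \frac{37809}{48613} \approx -0.77775$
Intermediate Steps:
$l{\left(K,f \right)} = 28$ ($l{\left(K,f \right)} = -2 - 6 \left(-2 - 3\right) = -2 - -30 = -2 + 30 = 28$)
$c{\left(H,r \right)} = -72 + H$
$x = -2573$ ($x = -2545 - 28 = -2573$)
$\frac{c{\left(M,18 \right)} + 37687}{-46040 + x} = \frac{\left(-72 + 194\right) + 37687}{-46040 - 2573} = \frac{122 + 37687}{-48613} = 37809 \left(- \frac{1}{48613}\right) = - \frac{37809}{48613}$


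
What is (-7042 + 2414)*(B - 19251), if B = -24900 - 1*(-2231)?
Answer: 194005760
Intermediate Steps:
B = -22669 (B = -24900 + 2231 = -22669)
(-7042 + 2414)*(B - 19251) = (-7042 + 2414)*(-22669 - 19251) = -4628*(-41920) = 194005760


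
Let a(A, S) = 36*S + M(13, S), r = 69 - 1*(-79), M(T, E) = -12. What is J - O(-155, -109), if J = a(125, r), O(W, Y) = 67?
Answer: 5249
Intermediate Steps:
r = 148 (r = 69 + 79 = 148)
a(A, S) = -12 + 36*S (a(A, S) = 36*S - 12 = -12 + 36*S)
J = 5316 (J = -12 + 36*148 = -12 + 5328 = 5316)
J - O(-155, -109) = 5316 - 1*67 = 5316 - 67 = 5249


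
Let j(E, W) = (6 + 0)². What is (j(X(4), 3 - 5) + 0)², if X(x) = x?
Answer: 1296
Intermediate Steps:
j(E, W) = 36 (j(E, W) = 6² = 36)
(j(X(4), 3 - 5) + 0)² = (36 + 0)² = 36² = 1296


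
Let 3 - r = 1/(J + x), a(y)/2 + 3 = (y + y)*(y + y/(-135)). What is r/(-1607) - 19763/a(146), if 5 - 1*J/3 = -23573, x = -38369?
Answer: -139873677603979/594198018294130 ≈ -0.23540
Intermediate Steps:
a(y) = -6 + 536*y²/135 (a(y) = -6 + 2*((y + y)*(y + y/(-135))) = -6 + 2*((2*y)*(y + y*(-1/135))) = -6 + 2*((2*y)*(y - y/135)) = -6 + 2*((2*y)*(134*y/135)) = -6 + 2*(268*y²/135) = -6 + 536*y²/135)
J = 70734 (J = 15 - 3*(-23573) = 15 + 70719 = 70734)
r = 97094/32365 (r = 3 - 1/(70734 - 38369) = 3 - 1/32365 = 97094/32365 ≈ 3.0000)
r/(-1607) - 19763/a(146) = (97094/32365)/(-1607) - 19763/(-6 + (536/135)*146²) = (97094/32365)*(-1/1607) - 19763/(-6 + (536/135)*21316) = -97094/52010555 - 19763/(-6 + 11425376/135) = -97094/52010555 - 19763/11424566/135 = -97094/52010555 - 19763*135/11424566 = -97094/52010555 - 2668005/11424566 = -139873677603979/594198018294130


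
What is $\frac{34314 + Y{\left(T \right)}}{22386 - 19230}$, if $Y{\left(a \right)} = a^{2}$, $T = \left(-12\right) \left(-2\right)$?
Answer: $\frac{5815}{526} \approx 11.055$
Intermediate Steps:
$T = 24$
$\frac{34314 + Y{\left(T \right)}}{22386 - 19230} = \frac{34314 + 24^{2}}{22386 - 19230} = \frac{34314 + 576}{3156} = 34890 \cdot \frac{1}{3156} = \frac{5815}{526}$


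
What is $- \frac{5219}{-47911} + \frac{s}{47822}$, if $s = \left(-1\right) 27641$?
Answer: $- \frac{1074724933}{2291199842} \approx -0.46907$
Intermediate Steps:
$s = -27641$
$- \frac{5219}{-47911} + \frac{s}{47822} = - \frac{5219}{-47911} - \frac{27641}{47822} = \left(-5219\right) \left(- \frac{1}{47911}\right) - \frac{27641}{47822} = \frac{5219}{47911} - \frac{27641}{47822} = - \frac{1074724933}{2291199842}$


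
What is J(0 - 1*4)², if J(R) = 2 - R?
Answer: 36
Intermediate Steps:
J(0 - 1*4)² = (2 - (0 - 1*4))² = (2 - (0 - 4))² = (2 - 1*(-4))² = (2 + 4)² = 6² = 36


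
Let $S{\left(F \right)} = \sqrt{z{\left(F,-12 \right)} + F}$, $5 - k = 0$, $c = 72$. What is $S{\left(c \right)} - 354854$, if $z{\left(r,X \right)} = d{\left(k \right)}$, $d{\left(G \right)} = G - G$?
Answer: $-354854 + 6 \sqrt{2} \approx -3.5485 \cdot 10^{5}$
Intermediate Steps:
$k = 5$ ($k = 5 - 0 = 5 + 0 = 5$)
$d{\left(G \right)} = 0$
$z{\left(r,X \right)} = 0$
$S{\left(F \right)} = \sqrt{F}$ ($S{\left(F \right)} = \sqrt{0 + F} = \sqrt{F}$)
$S{\left(c \right)} - 354854 = \sqrt{72} - 354854 = 6 \sqrt{2} - 354854 = -354854 + 6 \sqrt{2}$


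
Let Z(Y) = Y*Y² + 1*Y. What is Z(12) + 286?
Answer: 2026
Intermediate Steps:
Z(Y) = Y + Y³ (Z(Y) = Y³ + Y = Y + Y³)
Z(12) + 286 = (12 + 12³) + 286 = (12 + 1728) + 286 = 1740 + 286 = 2026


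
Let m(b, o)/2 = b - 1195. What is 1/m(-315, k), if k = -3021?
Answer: -1/3020 ≈ -0.00033113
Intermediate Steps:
m(b, o) = -2390 + 2*b (m(b, o) = 2*(b - 1195) = 2*(-1195 + b) = -2390 + 2*b)
1/m(-315, k) = 1/(-2390 + 2*(-315)) = 1/(-2390 - 630) = 1/(-3020) = -1/3020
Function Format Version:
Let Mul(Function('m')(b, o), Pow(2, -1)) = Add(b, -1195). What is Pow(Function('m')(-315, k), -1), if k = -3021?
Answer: Rational(-1, 3020) ≈ -0.00033113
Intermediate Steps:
Function('m')(b, o) = Add(-2390, Mul(2, b)) (Function('m')(b, o) = Mul(2, Add(b, -1195)) = Mul(2, Add(-1195, b)) = Add(-2390, Mul(2, b)))
Pow(Function('m')(-315, k), -1) = Pow(Add(-2390, Mul(2, -315)), -1) = Pow(Add(-2390, -630), -1) = Pow(-3020, -1) = Rational(-1, 3020)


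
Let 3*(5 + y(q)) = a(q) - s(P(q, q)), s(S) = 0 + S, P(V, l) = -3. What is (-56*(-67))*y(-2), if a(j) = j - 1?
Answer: -18760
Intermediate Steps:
s(S) = S
a(j) = -1 + j
y(q) = -13/3 + q/3 (y(q) = -5 + ((-1 + q) - 1*(-3))/3 = -5 + ((-1 + q) + 3)/3 = -5 + (2 + q)/3 = -5 + (2/3 + q/3) = -13/3 + q/3)
(-56*(-67))*y(-2) = (-56*(-67))*(-13/3 + (1/3)*(-2)) = 3752*(-13/3 - 2/3) = 3752*(-5) = -18760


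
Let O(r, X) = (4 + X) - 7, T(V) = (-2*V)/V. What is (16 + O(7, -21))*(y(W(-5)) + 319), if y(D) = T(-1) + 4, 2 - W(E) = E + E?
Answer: -2568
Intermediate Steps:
T(V) = -2
O(r, X) = -3 + X
W(E) = 2 - 2*E (W(E) = 2 - (E + E) = 2 - 2*E)
y(D) = 2 (y(D) = -2 + 4 = 2)
(16 + O(7, -21))*(y(W(-5)) + 319) = (16 + (-3 - 21))*(2 + 319) = (16 - 24)*321 = -8*321 = -2568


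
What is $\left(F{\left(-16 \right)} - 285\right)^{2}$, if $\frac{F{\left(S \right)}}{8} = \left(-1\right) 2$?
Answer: $90601$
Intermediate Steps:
$F{\left(S \right)} = -16$ ($F{\left(S \right)} = 8 \left(\left(-1\right) 2\right) = 8 \left(-2\right) = -16$)
$\left(F{\left(-16 \right)} - 285\right)^{2} = \left(-16 - 285\right)^{2} = \left(-301\right)^{2} = 90601$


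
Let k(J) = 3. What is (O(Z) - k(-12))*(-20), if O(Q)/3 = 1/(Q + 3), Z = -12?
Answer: 200/3 ≈ 66.667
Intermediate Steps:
O(Q) = 3/(3 + Q) (O(Q) = 3/(Q + 3) = 3/(3 + Q))
(O(Z) - k(-12))*(-20) = (3/(3 - 12) - 1*3)*(-20) = (3/(-9) - 3)*(-20) = (3*(-⅑) - 3)*(-20) = (-⅓ - 3)*(-20) = -10/3*(-20) = 200/3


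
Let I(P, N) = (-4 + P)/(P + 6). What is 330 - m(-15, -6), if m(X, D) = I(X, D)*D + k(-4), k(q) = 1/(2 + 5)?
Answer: 7193/21 ≈ 342.52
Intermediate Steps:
I(P, N) = (-4 + P)/(6 + P)
k(q) = ⅐ (k(q) = 1/7 = ⅐)
m(X, D) = ⅐ + D*(-4 + X)/(6 + X) (m(X, D) = ((-4 + X)/(6 + X))*D + ⅐ = D*(-4 + X)/(6 + X) + ⅐ = ⅐ + D*(-4 + X)/(6 + X))
330 - m(-15, -6) = 330 - (6 - 15 + 7*(-6)*(-4 - 15))/(7*(6 - 15)) = 330 - (6 - 15 + 7*(-6)*(-19))/(7*(-9)) = 330 - (-1)*(6 - 15 + 798)/(7*9) = 330 - (-1)*789/(7*9) = 330 - 1*(-263/21) = 330 + 263/21 = 7193/21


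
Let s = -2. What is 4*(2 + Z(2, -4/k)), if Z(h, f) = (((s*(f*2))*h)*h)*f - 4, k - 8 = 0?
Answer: -24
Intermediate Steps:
k = 8 (k = 8 + 0 = 8)
Z(h, f) = -4 - 4*f²*h² (Z(h, f) = (((-2*f*2)*h)*h)*f - 4 = (((-4*f)*h)*h)*f - 4 = ((-4*f*h)*h)*f - 4 = (-4*f*h²)*f - 4 = -4*f²*h² - 4 = -4 - 4*f²*h²)
4*(2 + Z(2, -4/k)) = 4*(2 + (-4 - 4*(-4/8)²*2²)) = 4*(2 + (-4 - 4*(-4*⅛)²*4)) = 4*(2 + (-4 - 4*(-½)²*4)) = 4*(2 + (-4 - 4*¼*4)) = 4*(2 + (-4 - 4)) = 4*(2 - 8) = 4*(-6) = -24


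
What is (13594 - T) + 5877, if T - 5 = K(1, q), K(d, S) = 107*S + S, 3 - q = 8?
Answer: 20006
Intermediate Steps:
q = -5 (q = 3 - 1*8 = 3 - 8 = -5)
K(d, S) = 108*S
T = -535 (T = 5 + 108*(-5) = 5 - 540 = -535)
(13594 - T) + 5877 = (13594 - 1*(-535)) + 5877 = (13594 + 535) + 5877 = 14129 + 5877 = 20006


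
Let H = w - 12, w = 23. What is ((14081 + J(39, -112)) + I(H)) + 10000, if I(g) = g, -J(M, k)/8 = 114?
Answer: 23180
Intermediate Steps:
J(M, k) = -912 (J(M, k) = -8*114 = -912)
H = 11 (H = 23 - 12 = 11)
((14081 + J(39, -112)) + I(H)) + 10000 = ((14081 - 912) + 11) + 10000 = (13169 + 11) + 10000 = 13180 + 10000 = 23180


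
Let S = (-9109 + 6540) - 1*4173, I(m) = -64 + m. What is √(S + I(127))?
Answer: I*√6679 ≈ 81.725*I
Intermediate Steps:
S = -6742 (S = -2569 - 4173 = -6742)
√(S + I(127)) = √(-6742 + (-64 + 127)) = √(-6742 + 63) = √(-6679) = I*√6679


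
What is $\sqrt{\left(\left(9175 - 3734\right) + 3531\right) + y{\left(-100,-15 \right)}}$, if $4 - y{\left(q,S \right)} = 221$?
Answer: $\sqrt{8755} \approx 93.568$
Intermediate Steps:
$y{\left(q,S \right)} = -217$ ($y{\left(q,S \right)} = 4 - 221 = -217$)
$\sqrt{\left(\left(9175 - 3734\right) + 3531\right) + y{\left(-100,-15 \right)}} = \sqrt{\left(\left(9175 - 3734\right) + 3531\right) - 217} = \sqrt{\left(5441 + 3531\right) - 217} = \sqrt{8972 - 217} = \sqrt{8755}$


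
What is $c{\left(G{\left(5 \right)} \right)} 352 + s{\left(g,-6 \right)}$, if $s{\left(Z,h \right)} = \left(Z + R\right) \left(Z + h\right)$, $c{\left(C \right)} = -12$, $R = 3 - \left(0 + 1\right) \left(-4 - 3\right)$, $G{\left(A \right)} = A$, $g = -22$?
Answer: $-3888$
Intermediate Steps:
$R = 10$ ($R = 3 - 1 \left(-7\right) = 3 - -7 = 3 + 7 = 10$)
$s{\left(Z,h \right)} = \left(10 + Z\right) \left(Z + h\right)$ ($s{\left(Z,h \right)} = \left(Z + 10\right) \left(Z + h\right) = \left(10 + Z\right) \left(Z + h\right)$)
$c{\left(G{\left(5 \right)} \right)} 352 + s{\left(g,-6 \right)} = \left(-12\right) 352 + \left(\left(-22\right)^{2} + 10 \left(-22\right) + 10 \left(-6\right) - -132\right) = -4224 + \left(484 - 220 - 60 + 132\right) = -4224 + 336 = -3888$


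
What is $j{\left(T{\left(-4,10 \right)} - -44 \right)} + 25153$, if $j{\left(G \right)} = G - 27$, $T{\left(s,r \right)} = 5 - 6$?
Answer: $25169$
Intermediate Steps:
$T{\left(s,r \right)} = -1$ ($T{\left(s,r \right)} = 5 - 6 = -1$)
$j{\left(G \right)} = -27 + G$
$j{\left(T{\left(-4,10 \right)} - -44 \right)} + 25153 = \left(-27 - -43\right) + 25153 = \left(-27 + \left(-1 + 44\right)\right) + 25153 = \left(-27 + 43\right) + 25153 = 16 + 25153 = 25169$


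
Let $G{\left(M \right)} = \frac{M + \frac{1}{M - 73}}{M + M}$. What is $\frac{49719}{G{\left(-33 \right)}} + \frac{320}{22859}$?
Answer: $\frac{7951141360196}{79983641} \approx 99410.0$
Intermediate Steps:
$G{\left(M \right)} = \frac{M + \frac{1}{-73 + M}}{2 M}$
$\frac{49719}{G{\left(-33 \right)}} + \frac{320}{22859} = \frac{49719}{\frac{1}{2} \frac{1}{-33} \frac{1}{-73 - 33} \left(1 + \left(-33\right)^{2} - -2409\right)} + \frac{320}{22859} = \frac{49719}{\frac{1}{2} \left(- \frac{1}{33}\right) \frac{1}{-106} \left(1 + 1089 + 2409\right)} + 320 \cdot \frac{1}{22859} = \frac{49719}{\frac{1}{2} \left(- \frac{1}{33}\right) \left(- \frac{1}{106}\right) 3499} + \frac{320}{22859} = \frac{49719}{\frac{3499}{6996}} + \frac{320}{22859} = 49719 \cdot \frac{6996}{3499} + \frac{320}{22859} = \frac{347834124}{3499} + \frac{320}{22859} = \frac{7951141360196}{79983641}$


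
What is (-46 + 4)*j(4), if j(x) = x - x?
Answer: 0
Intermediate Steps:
j(x) = 0
(-46 + 4)*j(4) = (-46 + 4)*0 = -42*0 = 0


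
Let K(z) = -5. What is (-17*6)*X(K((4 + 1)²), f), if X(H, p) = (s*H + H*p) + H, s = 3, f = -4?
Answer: 0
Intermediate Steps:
X(H, p) = 4*H + H*p (X(H, p) = (3*H + H*p) + H = 4*H + H*p)
(-17*6)*X(K((4 + 1)²), f) = (-17*6)*(-5*(4 - 4)) = -(-510)*0 = -102*0 = 0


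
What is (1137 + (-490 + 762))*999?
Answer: 1407591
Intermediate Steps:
(1137 + (-490 + 762))*999 = (1137 + 272)*999 = 1409*999 = 1407591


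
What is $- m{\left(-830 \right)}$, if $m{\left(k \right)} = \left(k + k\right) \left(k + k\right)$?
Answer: $-2755600$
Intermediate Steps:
$m{\left(k \right)} = 4 k^{2}$ ($m{\left(k \right)} = 2 k 2 k = 4 k^{2}$)
$- m{\left(-830 \right)} = - 4 \left(-830\right)^{2} = - 4 \cdot 688900 = \left(-1\right) 2755600 = -2755600$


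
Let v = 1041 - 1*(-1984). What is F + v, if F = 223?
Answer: 3248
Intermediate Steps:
v = 3025 (v = 1041 + 1984 = 3025)
F + v = 223 + 3025 = 3248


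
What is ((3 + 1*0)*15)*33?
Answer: 1485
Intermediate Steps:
((3 + 1*0)*15)*33 = ((3 + 0)*15)*33 = (3*15)*33 = 45*33 = 1485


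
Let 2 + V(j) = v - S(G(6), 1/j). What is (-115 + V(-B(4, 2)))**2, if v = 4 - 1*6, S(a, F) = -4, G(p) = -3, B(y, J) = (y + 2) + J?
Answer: 13225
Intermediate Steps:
B(y, J) = 2 + J + y (B(y, J) = (2 + y) + J = 2 + J + y)
v = -2 (v = 4 - 6 = -2)
V(j) = 0 (V(j) = -2 + (-2 - 1*(-4)) = -2 + (-2 + 4) = -2 + 2 = 0)
(-115 + V(-B(4, 2)))**2 = (-115 + 0)**2 = (-115)**2 = 13225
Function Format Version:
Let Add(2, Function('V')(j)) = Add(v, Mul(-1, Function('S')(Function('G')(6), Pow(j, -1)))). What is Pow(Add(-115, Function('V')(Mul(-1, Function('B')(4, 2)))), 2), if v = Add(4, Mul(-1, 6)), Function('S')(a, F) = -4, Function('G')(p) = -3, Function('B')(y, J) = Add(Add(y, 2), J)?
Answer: 13225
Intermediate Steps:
Function('B')(y, J) = Add(2, J, y) (Function('B')(y, J) = Add(Add(2, y), J) = Add(2, J, y))
v = -2 (v = Add(4, -6) = -2)
Function('V')(j) = 0 (Function('V')(j) = Add(-2, Add(-2, Mul(-1, -4))) = Add(-2, Add(-2, 4)) = Add(-2, 2) = 0)
Pow(Add(-115, Function('V')(Mul(-1, Function('B')(4, 2)))), 2) = Pow(Add(-115, 0), 2) = Pow(-115, 2) = 13225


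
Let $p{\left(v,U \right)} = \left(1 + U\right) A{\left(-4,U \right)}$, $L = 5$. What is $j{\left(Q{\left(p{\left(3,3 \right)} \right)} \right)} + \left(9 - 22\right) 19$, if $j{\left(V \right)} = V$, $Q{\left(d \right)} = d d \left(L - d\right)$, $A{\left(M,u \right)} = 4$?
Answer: $-3063$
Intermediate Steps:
$p{\left(v,U \right)} = 4 + 4 U$ ($p{\left(v,U \right)} = \left(1 + U\right) 4 = 4 + 4 U$)
$Q{\left(d \right)} = d^{2} \left(5 - d\right)$ ($Q{\left(d \right)} = d d \left(5 - d\right) = d^{2} \left(5 - d\right)$)
$j{\left(Q{\left(p{\left(3,3 \right)} \right)} \right)} + \left(9 - 22\right) 19 = \left(4 + 4 \cdot 3\right)^{2} \left(5 - \left(4 + 4 \cdot 3\right)\right) + \left(9 - 22\right) 19 = \left(4 + 12\right)^{2} \left(5 - \left(4 + 12\right)\right) + \left(9 - 22\right) 19 = 16^{2} \left(5 - 16\right) - 247 = 256 \left(5 - 16\right) - 247 = 256 \left(-11\right) - 247 = -2816 - 247 = -3063$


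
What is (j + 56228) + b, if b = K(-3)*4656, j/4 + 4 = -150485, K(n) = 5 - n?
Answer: -508480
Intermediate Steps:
j = -601956 (j = -16 + 4*(-150485) = -16 - 601940 = -601956)
b = 37248 (b = (5 - 1*(-3))*4656 = (5 + 3)*4656 = 8*4656 = 37248)
(j + 56228) + b = (-601956 + 56228) + 37248 = -545728 + 37248 = -508480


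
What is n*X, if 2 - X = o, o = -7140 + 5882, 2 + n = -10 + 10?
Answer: -2520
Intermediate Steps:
n = -2 (n = -2 + (-10 + 10) = -2 + 0 = -2)
o = -1258
X = 1260 (X = 2 - 1*(-1258) = 2 + 1258 = 1260)
n*X = -2*1260 = -2520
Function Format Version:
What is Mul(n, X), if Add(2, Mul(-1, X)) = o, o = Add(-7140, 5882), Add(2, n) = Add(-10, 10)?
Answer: -2520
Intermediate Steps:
n = -2 (n = Add(-2, Add(-10, 10)) = Add(-2, 0) = -2)
o = -1258
X = 1260 (X = Add(2, Mul(-1, -1258)) = Add(2, 1258) = 1260)
Mul(n, X) = Mul(-2, 1260) = -2520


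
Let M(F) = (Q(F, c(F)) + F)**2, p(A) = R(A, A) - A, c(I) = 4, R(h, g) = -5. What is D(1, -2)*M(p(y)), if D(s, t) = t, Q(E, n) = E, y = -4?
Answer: -8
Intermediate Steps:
p(A) = -5 - A
M(F) = 4*F**2 (M(F) = (F + F)**2 = (2*F)**2 = 4*F**2)
D(1, -2)*M(p(y)) = -8*(-5 - 1*(-4))**2 = -8*(-5 + 4)**2 = -8*(-1)**2 = -8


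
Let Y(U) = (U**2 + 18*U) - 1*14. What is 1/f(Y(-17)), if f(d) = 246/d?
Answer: -31/246 ≈ -0.12602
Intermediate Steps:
Y(U) = -14 + U**2 + 18*U (Y(U) = (U**2 + 18*U) - 14 = -14 + U**2 + 18*U)
1/f(Y(-17)) = 1/(246/(-14 + (-17)**2 + 18*(-17))) = 1/(246/(-14 + 289 - 306)) = 1/(246/(-31)) = 1/(246*(-1/31)) = 1/(-246/31) = -31/246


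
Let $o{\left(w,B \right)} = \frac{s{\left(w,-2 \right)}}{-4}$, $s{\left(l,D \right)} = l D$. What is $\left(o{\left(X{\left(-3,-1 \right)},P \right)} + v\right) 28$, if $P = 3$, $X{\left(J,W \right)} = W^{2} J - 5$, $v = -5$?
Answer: $-252$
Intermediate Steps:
$s{\left(l,D \right)} = D l$
$X{\left(J,W \right)} = -5 + J W^{2}$ ($X{\left(J,W \right)} = J W^{2} - 5 = -5 + J W^{2}$)
$o{\left(w,B \right)} = \frac{w}{2}$ ($o{\left(w,B \right)} = \frac{\left(-2\right) w}{-4} = - 2 w \left(- \frac{1}{4}\right) = \frac{w}{2}$)
$\left(o{\left(X{\left(-3,-1 \right)},P \right)} + v\right) 28 = \left(\frac{-5 - 3 \left(-1\right)^{2}}{2} - 5\right) 28 = \left(\frac{-5 - 3}{2} - 5\right) 28 = \left(\frac{1}{2} \left(-8\right) - 5\right) 28 = \left(-4 - 5\right) 28 = \left(-9\right) 28 = -252$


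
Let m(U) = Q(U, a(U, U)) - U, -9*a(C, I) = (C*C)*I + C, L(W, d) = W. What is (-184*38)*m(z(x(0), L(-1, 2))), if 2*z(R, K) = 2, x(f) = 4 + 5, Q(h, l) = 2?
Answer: -6992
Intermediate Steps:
a(C, I) = -C/9 - I*C²/9 (a(C, I) = -((C*C)*I + C)/9 = -(C²*I + C)/9 = -(I*C² + C)/9 = -(C + I*C²)/9 = -C/9 - I*C²/9)
x(f) = 9
z(R, K) = 1 (z(R, K) = (½)*2 = 1)
m(U) = 2 - U
(-184*38)*m(z(x(0), L(-1, 2))) = (-184*38)*(2 - 1*1) = -6992*(2 - 1) = -6992*1 = -6992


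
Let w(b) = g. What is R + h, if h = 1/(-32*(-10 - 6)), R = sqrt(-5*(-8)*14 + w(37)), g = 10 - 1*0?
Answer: 1/512 + sqrt(570) ≈ 23.877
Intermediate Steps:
g = 10 (g = 10 + 0 = 10)
w(b) = 10
R = sqrt(570) (R = sqrt(-5*(-8)*14 + 10) = sqrt(40*14 + 10) = sqrt(560 + 10) = sqrt(570) ≈ 23.875)
h = 1/512 (h = 1/(-32*(-16)) = 1/512 ≈ 0.0019531)
R + h = sqrt(570) + 1/512 = 1/512 + sqrt(570)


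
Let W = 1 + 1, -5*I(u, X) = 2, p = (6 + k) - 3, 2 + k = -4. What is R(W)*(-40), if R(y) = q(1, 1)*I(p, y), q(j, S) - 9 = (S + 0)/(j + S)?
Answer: 152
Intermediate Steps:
k = -6 (k = -2 - 4 = -6)
p = -3 (p = (6 - 6) - 3 = 0 - 3 = -3)
I(u, X) = -⅖ (I(u, X) = -⅕*2 = -⅖)
q(j, S) = 9 + S/(S + j) (q(j, S) = 9 + (S + 0)/(j + S) = 9 + S/(S + j))
W = 2
R(y) = -19/5 (R(y) = ((9*1 + 10*1)/(1 + 1))*(-⅖) = ((9 + 10)/2)*(-⅖) = ((½)*19)*(-⅖) = (19/2)*(-⅖) = -19/5)
R(W)*(-40) = -19/5*(-40) = 152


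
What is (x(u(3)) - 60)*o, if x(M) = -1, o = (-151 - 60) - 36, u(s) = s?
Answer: 15067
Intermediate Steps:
o = -247 (o = -211 - 36 = -247)
(x(u(3)) - 60)*o = (-1 - 60)*(-247) = -61*(-247) = 15067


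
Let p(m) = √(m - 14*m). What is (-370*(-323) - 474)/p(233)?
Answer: -119036*I*√3029/3029 ≈ -2162.9*I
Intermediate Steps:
p(m) = √13*√(-m) (p(m) = √(-13*m) = √13*√(-m))
(-370*(-323) - 474)/p(233) = (-370*(-323) - 474)/((√13*√(-1*233))) = (119510 - 474)/((√13*√(-233))) = 119036/((√13*(I*√233))) = 119036/((I*√3029)) = 119036*(-I*√3029/3029) = -119036*I*√3029/3029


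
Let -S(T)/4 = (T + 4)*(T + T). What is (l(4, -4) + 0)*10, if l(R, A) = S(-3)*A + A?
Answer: -1000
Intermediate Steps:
S(T) = -8*T*(4 + T) (S(T) = -4*(T + 4)*(T + T) = -4*(4 + T)*2*T = -8*T*(4 + T))
l(R, A) = 25*A (l(R, A) = (-8*(-3)*(4 - 3))*A + A = (-8*(-3)*1)*A + A = 24*A + A = 25*A)
(l(4, -4) + 0)*10 = (25*(-4) + 0)*10 = (-100 + 0)*10 = -100*10 = -1000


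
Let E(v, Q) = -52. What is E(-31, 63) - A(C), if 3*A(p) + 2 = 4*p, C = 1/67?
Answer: -10322/201 ≈ -51.353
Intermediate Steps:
C = 1/67 ≈ 0.014925
A(p) = -⅔ + 4*p/3 (A(p) = -⅔ + (4*p)/3 = -⅔ + 4*p/3)
E(-31, 63) - A(C) = -52 - (-⅔ + (4/3)*(1/67)) = -52 - (-⅔ + 4/201) = -52 - 1*(-130/201) = -52 + 130/201 = -10322/201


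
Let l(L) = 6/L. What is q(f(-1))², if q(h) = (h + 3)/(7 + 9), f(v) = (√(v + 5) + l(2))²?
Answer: 49/16 ≈ 3.0625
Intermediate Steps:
f(v) = (3 + √(5 + v))² (f(v) = (√(v + 5) + 6/2)² = (√(5 + v) + 6*(½))² = (√(5 + v) + 3)² = (3 + √(5 + v))²)
q(h) = 3/16 + h/16 (q(h) = (3 + h)/16 = (3 + h)*(1/16) = 3/16 + h/16)
q(f(-1))² = (3/16 + (3 + √(5 - 1))²/16)² = (3/16 + (3 + √4)²/16)² = (3/16 + (3 + 2)²/16)² = (3/16 + (1/16)*5²)² = (3/16 + (1/16)*25)² = (3/16 + 25/16)² = (7/4)² = 49/16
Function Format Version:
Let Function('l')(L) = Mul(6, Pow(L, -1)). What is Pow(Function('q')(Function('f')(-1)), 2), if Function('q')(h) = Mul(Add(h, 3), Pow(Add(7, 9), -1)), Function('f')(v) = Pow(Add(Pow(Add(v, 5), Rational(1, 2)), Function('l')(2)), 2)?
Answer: Rational(49, 16) ≈ 3.0625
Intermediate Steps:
Function('f')(v) = Pow(Add(3, Pow(Add(5, v), Rational(1, 2))), 2) (Function('f')(v) = Pow(Add(Pow(Add(v, 5), Rational(1, 2)), Mul(6, Pow(2, -1))), 2) = Pow(Add(Pow(Add(5, v), Rational(1, 2)), Mul(6, Rational(1, 2))), 2) = Pow(Add(Pow(Add(5, v), Rational(1, 2)), 3), 2) = Pow(Add(3, Pow(Add(5, v), Rational(1, 2))), 2))
Function('q')(h) = Add(Rational(3, 16), Mul(Rational(1, 16), h)) (Function('q')(h) = Mul(Add(3, h), Pow(16, -1)) = Mul(Add(3, h), Rational(1, 16)) = Add(Rational(3, 16), Mul(Rational(1, 16), h)))
Pow(Function('q')(Function('f')(-1)), 2) = Pow(Add(Rational(3, 16), Mul(Rational(1, 16), Pow(Add(3, Pow(Add(5, -1), Rational(1, 2))), 2))), 2) = Pow(Add(Rational(3, 16), Mul(Rational(1, 16), Pow(Add(3, Pow(4, Rational(1, 2))), 2))), 2) = Pow(Add(Rational(3, 16), Mul(Rational(1, 16), Pow(Add(3, 2), 2))), 2) = Pow(Add(Rational(3, 16), Mul(Rational(1, 16), Pow(5, 2))), 2) = Pow(Add(Rational(3, 16), Mul(Rational(1, 16), 25)), 2) = Pow(Add(Rational(3, 16), Rational(25, 16)), 2) = Pow(Rational(7, 4), 2) = Rational(49, 16)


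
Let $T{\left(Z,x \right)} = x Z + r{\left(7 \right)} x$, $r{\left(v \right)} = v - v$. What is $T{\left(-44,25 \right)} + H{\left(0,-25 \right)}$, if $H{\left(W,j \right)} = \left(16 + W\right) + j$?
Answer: $-1109$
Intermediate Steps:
$H{\left(W,j \right)} = 16 + W + j$
$r{\left(v \right)} = 0$
$T{\left(Z,x \right)} = Z x$ ($T{\left(Z,x \right)} = x Z + 0 x = Z x + 0 = Z x$)
$T{\left(-44,25 \right)} + H{\left(0,-25 \right)} = \left(-44\right) 25 + \left(16 + 0 - 25\right) = -1100 - 9 = -1109$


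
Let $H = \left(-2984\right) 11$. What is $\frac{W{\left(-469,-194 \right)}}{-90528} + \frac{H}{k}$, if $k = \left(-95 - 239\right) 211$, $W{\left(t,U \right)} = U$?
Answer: $\frac{746290757}{1594967568} \approx 0.4679$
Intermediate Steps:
$H = -32824$
$k = -70474$ ($k = \left(-334\right) 211 = -70474$)
$\frac{W{\left(-469,-194 \right)}}{-90528} + \frac{H}{k} = - \frac{194}{-90528} - \frac{32824}{-70474} = \left(-194\right) \left(- \frac{1}{90528}\right) - - \frac{16412}{35237} = \frac{97}{45264} + \frac{16412}{35237} = \frac{746290757}{1594967568}$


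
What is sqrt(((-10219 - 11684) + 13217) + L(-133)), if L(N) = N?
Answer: I*sqrt(8819) ≈ 93.91*I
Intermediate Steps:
sqrt(((-10219 - 11684) + 13217) + L(-133)) = sqrt(((-10219 - 11684) + 13217) - 133) = sqrt((-21903 + 13217) - 133) = sqrt(-8686 - 133) = sqrt(-8819) = I*sqrt(8819)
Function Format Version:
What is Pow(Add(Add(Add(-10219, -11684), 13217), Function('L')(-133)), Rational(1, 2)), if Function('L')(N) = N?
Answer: Mul(I, Pow(8819, Rational(1, 2))) ≈ Mul(93.910, I)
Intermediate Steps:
Pow(Add(Add(Add(-10219, -11684), 13217), Function('L')(-133)), Rational(1, 2)) = Pow(Add(Add(Add(-10219, -11684), 13217), -133), Rational(1, 2)) = Pow(Add(Add(-21903, 13217), -133), Rational(1, 2)) = Pow(Add(-8686, -133), Rational(1, 2)) = Pow(-8819, Rational(1, 2)) = Mul(I, Pow(8819, Rational(1, 2)))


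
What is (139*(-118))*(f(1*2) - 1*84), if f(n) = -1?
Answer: 1394170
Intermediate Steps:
(139*(-118))*(f(1*2) - 1*84) = (139*(-118))*(-1 - 1*84) = -16402*(-1 - 84) = -16402*(-85) = 1394170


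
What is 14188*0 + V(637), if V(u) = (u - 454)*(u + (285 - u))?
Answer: 52155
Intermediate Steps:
V(u) = -129390 + 285*u (V(u) = (-454 + u)*285 = -129390 + 285*u)
14188*0 + V(637) = 14188*0 + (-129390 + 285*637) = 0 + (-129390 + 181545) = 0 + 52155 = 52155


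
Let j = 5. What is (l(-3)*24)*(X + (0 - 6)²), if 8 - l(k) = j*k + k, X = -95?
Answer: -36816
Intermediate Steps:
l(k) = 8 - 6*k (l(k) = 8 - (5*k + k) = 8 - 6*k)
(l(-3)*24)*(X + (0 - 6)²) = ((8 - 6*(-3))*24)*(-95 + (0 - 6)²) = ((8 + 18)*24)*(-95 + (-6)²) = (26*24)*(-95 + 36) = 624*(-59) = -36816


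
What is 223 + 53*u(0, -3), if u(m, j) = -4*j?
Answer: 859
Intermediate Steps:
223 + 53*u(0, -3) = 223 + 53*(-4*(-3)) = 223 + 53*12 = 223 + 636 = 859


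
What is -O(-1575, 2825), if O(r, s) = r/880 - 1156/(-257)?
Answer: -122501/45232 ≈ -2.7083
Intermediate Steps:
O(r, s) = 1156/257 + r/880 (O(r, s) = r*(1/880) - 1156*(-1/257) = r/880 + 1156/257 = 1156/257 + r/880)
-O(-1575, 2825) = -(1156/257 + (1/880)*(-1575)) = -(1156/257 - 315/176) = -1*122501/45232 = -122501/45232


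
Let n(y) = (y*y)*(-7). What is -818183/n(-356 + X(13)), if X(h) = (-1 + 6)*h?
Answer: 818183/592767 ≈ 1.3803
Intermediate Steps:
X(h) = 5*h
n(y) = -7*y² (n(y) = y²*(-7) = -7*y²)
-818183/n(-356 + X(13)) = -818183*(-1/(7*(-356 + 5*13)²)) = -818183*(-1/(7*(-356 + 65)²)) = -818183/((-7*(-291)²)) = -818183/((-7*84681)) = -818183/(-592767) = -818183*(-1/592767) = 818183/592767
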